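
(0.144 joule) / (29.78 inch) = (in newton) 0.1904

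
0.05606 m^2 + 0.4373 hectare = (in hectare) 0.4373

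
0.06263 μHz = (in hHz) 6.263e-10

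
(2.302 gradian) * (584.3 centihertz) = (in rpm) 2.018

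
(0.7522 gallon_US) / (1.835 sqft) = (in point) 47.35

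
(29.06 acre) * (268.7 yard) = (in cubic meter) 2.889e+07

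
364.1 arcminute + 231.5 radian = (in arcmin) 7.962e+05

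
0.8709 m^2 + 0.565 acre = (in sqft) 2.462e+04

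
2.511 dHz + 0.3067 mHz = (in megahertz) 2.514e-07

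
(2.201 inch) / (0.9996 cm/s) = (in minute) 0.09321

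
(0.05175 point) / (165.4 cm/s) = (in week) 1.825e-11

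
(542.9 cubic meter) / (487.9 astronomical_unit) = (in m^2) 7.438e-12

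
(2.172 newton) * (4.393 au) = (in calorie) 3.412e+11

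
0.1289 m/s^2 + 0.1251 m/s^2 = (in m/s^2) 0.254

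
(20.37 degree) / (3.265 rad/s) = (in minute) 0.001815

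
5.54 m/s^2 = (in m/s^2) 5.54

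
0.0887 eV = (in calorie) 3.397e-21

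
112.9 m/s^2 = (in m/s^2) 112.9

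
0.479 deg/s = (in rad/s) 0.00836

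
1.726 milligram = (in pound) 3.805e-06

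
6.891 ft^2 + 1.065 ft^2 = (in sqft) 7.956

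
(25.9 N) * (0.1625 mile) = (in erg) 6.773e+10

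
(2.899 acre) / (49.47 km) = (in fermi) 2.372e+14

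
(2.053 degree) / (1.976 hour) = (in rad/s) 5.037e-06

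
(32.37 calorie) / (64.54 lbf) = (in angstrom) 4.718e+09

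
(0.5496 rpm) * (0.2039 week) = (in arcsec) 1.464e+09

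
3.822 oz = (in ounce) 3.822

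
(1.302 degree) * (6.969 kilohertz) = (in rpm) 1512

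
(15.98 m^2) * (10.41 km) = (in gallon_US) 4.395e+07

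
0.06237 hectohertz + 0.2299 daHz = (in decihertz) 85.36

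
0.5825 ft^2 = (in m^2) 0.05412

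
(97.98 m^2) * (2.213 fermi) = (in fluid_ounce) 7.332e-09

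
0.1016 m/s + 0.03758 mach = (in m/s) 12.9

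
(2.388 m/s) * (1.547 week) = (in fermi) 2.234e+21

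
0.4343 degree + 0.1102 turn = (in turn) 0.1114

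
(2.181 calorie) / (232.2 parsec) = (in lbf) 2.863e-19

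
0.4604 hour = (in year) 5.256e-05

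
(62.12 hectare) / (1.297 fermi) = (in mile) 2.976e+17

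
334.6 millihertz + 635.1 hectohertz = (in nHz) 6.351e+13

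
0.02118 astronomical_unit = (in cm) 3.168e+11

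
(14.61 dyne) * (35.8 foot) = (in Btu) 1.511e-06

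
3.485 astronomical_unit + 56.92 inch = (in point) 1.478e+15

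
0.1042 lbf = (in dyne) 4.635e+04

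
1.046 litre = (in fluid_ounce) 35.37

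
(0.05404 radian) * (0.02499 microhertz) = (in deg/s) 7.738e-08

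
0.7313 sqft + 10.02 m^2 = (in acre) 0.002493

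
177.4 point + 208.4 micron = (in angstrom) 6.279e+08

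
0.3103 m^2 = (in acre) 7.668e-05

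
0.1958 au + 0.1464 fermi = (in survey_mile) 1.82e+07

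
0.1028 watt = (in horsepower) 0.0001379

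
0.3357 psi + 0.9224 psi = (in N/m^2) 8674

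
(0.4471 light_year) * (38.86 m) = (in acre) 4.062e+13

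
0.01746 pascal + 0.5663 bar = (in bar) 0.5663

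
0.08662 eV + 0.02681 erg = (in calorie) 6.408e-10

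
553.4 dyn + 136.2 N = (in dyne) 1.362e+07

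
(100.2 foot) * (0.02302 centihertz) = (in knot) 0.01367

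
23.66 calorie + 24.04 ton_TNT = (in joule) 1.006e+11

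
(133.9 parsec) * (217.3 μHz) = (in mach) 2.637e+12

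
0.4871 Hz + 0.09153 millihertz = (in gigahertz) 4.872e-10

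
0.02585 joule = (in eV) 1.613e+17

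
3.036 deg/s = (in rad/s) 0.05299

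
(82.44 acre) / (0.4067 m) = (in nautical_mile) 442.9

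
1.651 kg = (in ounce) 58.24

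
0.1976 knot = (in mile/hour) 0.2274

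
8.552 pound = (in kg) 3.879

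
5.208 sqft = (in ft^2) 5.208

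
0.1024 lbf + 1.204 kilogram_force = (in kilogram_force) 1.25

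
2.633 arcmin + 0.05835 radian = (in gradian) 3.763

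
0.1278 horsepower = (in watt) 95.3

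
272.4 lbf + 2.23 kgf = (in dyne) 1.234e+08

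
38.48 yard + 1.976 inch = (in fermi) 3.524e+16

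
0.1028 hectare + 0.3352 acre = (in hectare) 0.2385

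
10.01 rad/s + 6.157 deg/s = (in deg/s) 579.7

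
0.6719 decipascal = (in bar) 6.719e-07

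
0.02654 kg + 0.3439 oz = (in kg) 0.03629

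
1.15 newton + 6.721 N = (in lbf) 1.769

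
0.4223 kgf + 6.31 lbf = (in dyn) 3.221e+06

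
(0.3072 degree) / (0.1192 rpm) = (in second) 0.4295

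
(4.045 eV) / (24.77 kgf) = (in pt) 7.563e-18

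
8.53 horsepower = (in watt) 6361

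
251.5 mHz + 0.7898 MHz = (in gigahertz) 0.0007898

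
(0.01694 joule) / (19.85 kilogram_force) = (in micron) 87.02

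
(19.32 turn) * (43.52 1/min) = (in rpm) 840.8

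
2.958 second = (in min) 0.0493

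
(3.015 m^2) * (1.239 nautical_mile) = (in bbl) 4.351e+04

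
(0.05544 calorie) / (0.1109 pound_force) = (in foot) 1.543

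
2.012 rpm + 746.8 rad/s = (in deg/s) 4.28e+04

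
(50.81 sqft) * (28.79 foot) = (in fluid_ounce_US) 1.401e+06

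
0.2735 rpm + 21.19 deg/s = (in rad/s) 0.3985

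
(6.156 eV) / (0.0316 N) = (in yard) 3.413e-17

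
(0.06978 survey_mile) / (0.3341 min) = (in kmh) 20.17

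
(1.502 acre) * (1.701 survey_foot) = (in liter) 3.151e+06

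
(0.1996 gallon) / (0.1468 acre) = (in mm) 0.001272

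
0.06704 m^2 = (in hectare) 6.704e-06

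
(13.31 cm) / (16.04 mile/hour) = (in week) 3.069e-08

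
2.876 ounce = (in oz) 2.876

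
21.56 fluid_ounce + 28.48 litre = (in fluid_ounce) 984.6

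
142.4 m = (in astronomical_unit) 9.519e-10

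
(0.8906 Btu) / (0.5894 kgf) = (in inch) 6400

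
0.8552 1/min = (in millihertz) 14.25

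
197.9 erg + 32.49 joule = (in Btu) 0.03079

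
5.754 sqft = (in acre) 0.0001321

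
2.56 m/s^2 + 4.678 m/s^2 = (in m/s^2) 7.238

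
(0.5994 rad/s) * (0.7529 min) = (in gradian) 1724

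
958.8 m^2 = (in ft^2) 1.032e+04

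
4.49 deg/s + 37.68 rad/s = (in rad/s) 37.76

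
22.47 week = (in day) 157.3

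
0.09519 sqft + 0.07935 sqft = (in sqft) 0.1745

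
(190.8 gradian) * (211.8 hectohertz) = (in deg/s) 3.637e+06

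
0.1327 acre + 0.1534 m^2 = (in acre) 0.1327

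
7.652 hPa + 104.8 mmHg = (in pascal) 1.474e+04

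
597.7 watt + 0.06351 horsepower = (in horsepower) 0.865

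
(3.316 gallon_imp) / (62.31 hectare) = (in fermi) 2.419e+07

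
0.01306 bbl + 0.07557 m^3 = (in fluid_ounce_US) 2626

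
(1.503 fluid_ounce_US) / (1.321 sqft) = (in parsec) 1.174e-20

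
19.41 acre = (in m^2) 7.855e+04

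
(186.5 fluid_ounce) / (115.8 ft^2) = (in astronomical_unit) 3.427e-15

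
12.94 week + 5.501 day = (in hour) 2306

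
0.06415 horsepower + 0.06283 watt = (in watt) 47.9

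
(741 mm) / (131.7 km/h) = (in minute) 0.0003376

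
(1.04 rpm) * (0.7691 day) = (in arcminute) 2.488e+07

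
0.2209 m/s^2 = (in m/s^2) 0.2209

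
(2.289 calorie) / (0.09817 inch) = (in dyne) 3.841e+08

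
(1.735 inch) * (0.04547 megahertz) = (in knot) 3895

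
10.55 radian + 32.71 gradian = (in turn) 1.761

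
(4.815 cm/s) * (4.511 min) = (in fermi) 1.303e+16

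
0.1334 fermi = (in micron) 1.334e-10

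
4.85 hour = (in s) 1.746e+04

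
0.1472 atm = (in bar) 0.1492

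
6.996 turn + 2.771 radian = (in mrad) 4.673e+04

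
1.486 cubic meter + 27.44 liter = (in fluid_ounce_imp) 5.327e+04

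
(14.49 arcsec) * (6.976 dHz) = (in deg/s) 0.002808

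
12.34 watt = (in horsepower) 0.01655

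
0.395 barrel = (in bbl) 0.395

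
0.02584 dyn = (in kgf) 2.635e-08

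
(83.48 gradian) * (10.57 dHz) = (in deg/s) 79.41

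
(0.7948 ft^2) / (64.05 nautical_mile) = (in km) 6.225e-10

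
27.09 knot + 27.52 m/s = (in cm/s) 4146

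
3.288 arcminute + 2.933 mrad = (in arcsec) 802.3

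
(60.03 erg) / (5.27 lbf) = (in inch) 1.008e-05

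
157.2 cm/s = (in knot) 3.056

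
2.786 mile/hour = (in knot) 2.421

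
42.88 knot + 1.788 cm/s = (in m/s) 22.08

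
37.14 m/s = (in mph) 83.08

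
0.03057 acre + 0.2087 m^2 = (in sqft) 1334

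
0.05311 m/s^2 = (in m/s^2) 0.05311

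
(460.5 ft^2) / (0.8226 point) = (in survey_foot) 4.837e+05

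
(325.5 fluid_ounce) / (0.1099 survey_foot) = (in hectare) 2.874e-05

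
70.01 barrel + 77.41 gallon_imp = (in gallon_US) 3033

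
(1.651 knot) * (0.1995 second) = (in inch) 6.671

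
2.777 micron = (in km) 2.777e-09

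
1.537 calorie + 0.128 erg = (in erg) 6.431e+07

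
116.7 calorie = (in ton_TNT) 1.167e-07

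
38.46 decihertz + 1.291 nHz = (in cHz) 384.6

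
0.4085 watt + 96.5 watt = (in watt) 96.91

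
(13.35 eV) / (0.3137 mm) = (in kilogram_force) 6.953e-16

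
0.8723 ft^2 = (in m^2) 0.08104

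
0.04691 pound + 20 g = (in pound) 0.091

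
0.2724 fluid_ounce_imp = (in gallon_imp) 0.001703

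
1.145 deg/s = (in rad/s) 0.01998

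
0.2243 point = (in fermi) 7.913e+10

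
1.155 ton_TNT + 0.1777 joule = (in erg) 4.833e+16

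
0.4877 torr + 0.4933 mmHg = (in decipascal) 1308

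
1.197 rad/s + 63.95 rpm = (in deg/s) 452.3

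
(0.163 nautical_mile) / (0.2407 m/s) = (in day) 0.01452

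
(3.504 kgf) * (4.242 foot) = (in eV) 2.773e+20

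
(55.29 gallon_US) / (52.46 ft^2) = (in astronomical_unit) 2.871e-13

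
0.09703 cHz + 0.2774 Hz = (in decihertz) 2.784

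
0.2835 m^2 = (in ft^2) 3.052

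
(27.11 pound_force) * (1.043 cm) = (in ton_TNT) 3.006e-10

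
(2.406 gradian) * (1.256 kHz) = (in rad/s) 47.47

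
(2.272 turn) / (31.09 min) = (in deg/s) 0.4385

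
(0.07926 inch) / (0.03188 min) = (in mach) 3.091e-06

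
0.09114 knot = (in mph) 0.1049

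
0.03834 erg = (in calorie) 9.163e-10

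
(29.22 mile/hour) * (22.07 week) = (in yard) 1.907e+08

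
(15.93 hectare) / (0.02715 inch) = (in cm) 2.31e+10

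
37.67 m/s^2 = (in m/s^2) 37.67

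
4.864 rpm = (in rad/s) 0.5094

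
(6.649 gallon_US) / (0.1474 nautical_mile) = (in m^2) 9.22e-05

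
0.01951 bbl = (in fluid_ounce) 104.9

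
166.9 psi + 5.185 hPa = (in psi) 167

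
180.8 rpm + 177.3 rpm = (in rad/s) 37.5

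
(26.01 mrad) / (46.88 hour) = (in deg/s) 8.83e-06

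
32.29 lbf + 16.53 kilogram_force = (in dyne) 3.057e+07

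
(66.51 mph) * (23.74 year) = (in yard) 2.434e+10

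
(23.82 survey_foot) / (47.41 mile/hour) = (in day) 3.965e-06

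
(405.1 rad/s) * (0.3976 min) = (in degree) 5.537e+05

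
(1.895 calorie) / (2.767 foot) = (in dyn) 9.401e+05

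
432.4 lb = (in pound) 432.4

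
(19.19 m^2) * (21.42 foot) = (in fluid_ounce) 4.236e+06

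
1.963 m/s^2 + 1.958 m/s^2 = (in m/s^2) 3.921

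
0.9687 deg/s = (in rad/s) 0.01691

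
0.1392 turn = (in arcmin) 3007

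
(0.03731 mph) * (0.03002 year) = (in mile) 9.812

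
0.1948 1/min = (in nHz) 3.247e+06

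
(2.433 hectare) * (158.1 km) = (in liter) 3.847e+12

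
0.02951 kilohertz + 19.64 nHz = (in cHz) 2951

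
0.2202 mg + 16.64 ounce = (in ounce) 16.64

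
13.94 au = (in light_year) 0.0002204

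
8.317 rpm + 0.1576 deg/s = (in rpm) 8.343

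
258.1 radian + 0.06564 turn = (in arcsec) 5.332e+07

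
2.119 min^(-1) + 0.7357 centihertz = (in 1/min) 2.56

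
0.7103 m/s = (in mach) 0.002086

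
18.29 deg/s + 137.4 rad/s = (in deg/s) 7891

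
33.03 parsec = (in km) 1.019e+15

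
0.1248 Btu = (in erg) 1.317e+09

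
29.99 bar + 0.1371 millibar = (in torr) 2.249e+04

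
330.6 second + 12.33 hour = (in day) 0.5176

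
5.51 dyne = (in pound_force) 1.239e-05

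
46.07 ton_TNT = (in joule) 1.928e+11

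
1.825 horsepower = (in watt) 1361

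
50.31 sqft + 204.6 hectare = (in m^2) 2.046e+06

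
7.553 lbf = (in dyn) 3.36e+06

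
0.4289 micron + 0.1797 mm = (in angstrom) 1.801e+06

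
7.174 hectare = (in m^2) 7.174e+04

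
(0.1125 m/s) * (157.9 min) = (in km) 1.066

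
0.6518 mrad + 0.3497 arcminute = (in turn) 0.0001199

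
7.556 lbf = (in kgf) 3.427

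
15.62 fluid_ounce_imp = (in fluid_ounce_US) 15.01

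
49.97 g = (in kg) 0.04997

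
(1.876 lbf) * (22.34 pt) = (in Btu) 6.233e-05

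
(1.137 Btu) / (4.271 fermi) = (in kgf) 2.864e+16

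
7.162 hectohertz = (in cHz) 7.162e+04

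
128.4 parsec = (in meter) 3.962e+18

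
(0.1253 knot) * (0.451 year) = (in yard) 1.003e+06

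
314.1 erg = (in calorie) 7.507e-06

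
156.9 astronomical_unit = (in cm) 2.347e+15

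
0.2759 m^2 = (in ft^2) 2.97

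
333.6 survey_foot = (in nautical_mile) 0.0549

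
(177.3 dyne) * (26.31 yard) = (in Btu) 4.043e-05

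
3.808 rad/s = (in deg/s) 218.2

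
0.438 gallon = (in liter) 1.658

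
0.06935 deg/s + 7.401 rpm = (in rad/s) 0.7762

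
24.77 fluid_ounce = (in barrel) 0.004608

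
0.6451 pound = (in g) 292.6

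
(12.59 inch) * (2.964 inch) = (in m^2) 0.02408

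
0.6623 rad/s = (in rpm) 6.324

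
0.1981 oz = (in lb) 0.01238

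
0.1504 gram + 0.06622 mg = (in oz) 0.005308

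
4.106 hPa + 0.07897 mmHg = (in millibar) 4.211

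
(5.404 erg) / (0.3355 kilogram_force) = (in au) 1.098e-18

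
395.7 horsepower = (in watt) 2.951e+05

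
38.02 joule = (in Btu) 0.03604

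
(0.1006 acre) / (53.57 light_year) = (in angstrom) 8.033e-06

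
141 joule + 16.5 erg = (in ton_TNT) 3.37e-08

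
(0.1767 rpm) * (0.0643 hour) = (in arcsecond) 8.835e+05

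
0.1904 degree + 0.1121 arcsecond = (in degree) 0.1904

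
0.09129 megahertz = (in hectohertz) 912.9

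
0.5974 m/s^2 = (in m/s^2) 0.5974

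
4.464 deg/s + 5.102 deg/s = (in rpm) 1.594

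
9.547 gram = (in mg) 9547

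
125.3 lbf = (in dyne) 5.574e+07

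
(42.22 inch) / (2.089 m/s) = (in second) 0.5133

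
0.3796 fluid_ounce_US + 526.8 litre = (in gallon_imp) 115.9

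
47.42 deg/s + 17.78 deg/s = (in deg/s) 65.2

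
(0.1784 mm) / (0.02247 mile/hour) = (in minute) 0.000296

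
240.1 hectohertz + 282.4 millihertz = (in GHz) 2.401e-05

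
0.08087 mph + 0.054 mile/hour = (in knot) 0.1172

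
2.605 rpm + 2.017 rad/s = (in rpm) 21.87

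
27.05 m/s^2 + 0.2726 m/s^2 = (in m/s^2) 27.32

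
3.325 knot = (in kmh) 6.158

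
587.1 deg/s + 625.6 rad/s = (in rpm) 6072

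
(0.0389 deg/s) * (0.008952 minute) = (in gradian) 0.02322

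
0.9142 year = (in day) 333.7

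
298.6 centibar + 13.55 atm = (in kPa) 1672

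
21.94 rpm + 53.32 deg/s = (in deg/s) 185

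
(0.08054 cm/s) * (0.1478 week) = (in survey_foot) 236.2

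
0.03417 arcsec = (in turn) 2.637e-08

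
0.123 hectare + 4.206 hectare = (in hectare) 4.329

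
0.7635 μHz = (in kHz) 7.635e-10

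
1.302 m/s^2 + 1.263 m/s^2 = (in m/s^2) 2.565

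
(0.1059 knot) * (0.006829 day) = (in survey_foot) 105.5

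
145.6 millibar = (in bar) 0.1456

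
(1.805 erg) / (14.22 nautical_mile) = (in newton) 6.854e-12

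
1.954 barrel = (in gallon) 82.07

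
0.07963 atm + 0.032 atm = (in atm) 0.1116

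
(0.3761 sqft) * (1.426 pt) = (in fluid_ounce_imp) 0.6186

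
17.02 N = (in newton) 17.02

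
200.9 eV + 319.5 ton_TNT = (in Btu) 1.267e+09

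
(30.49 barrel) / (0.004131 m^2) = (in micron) 1.173e+09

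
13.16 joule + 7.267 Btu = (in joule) 7680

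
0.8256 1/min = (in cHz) 1.376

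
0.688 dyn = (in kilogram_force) 7.016e-07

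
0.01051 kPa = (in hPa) 0.1051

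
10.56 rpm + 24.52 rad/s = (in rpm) 244.7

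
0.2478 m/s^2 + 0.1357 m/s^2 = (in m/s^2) 0.3835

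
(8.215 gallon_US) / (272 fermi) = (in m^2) 1.143e+11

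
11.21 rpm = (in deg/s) 67.26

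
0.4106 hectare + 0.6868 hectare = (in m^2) 1.097e+04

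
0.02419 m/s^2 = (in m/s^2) 0.02419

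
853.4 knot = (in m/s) 439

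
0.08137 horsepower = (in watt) 60.68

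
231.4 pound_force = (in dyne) 1.029e+08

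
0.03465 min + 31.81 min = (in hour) 0.5307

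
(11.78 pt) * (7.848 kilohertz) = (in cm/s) 3261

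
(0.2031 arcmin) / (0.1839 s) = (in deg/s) 0.01841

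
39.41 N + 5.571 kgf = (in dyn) 9.404e+06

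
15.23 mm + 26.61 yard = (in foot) 79.88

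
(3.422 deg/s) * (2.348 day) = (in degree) 6.942e+05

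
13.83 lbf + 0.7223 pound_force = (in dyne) 6.473e+06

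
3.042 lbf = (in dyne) 1.353e+06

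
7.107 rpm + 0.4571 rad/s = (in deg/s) 68.83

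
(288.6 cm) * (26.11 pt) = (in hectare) 2.658e-06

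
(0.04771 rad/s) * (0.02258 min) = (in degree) 3.703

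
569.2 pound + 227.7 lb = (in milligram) 3.615e+08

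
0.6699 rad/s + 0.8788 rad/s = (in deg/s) 88.73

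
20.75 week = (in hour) 3486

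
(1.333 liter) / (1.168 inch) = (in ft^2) 0.4836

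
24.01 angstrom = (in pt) 6.806e-06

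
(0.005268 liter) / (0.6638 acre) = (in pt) 5.559e-06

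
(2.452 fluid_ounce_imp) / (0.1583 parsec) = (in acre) 3.524e-24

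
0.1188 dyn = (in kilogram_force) 1.211e-07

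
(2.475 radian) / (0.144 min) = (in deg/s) 16.41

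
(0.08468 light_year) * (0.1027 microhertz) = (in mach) 2.416e+05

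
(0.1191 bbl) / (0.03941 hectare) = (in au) 3.212e-16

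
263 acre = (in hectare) 106.4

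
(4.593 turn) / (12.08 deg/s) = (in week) 0.0002263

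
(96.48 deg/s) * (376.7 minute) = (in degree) 2.181e+06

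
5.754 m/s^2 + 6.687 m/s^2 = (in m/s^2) 12.44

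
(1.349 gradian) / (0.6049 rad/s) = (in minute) 0.0005838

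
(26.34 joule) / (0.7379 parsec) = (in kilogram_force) 1.18e-16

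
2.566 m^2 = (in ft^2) 27.62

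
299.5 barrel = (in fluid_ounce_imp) 1.676e+06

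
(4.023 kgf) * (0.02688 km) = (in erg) 1.06e+10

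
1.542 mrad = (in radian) 0.001542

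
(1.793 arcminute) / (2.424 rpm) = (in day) 2.378e-08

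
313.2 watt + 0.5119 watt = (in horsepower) 0.4207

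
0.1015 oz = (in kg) 0.002877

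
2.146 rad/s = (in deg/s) 123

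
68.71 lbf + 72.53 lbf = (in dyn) 6.283e+07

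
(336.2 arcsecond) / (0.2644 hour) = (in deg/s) 9.811e-05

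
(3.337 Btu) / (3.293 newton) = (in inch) 4.209e+04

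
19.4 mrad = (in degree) 1.112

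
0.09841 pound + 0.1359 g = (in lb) 0.09871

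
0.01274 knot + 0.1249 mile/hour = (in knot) 0.1213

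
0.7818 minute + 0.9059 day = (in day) 0.9064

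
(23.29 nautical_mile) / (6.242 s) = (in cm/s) 6.91e+05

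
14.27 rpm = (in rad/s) 1.494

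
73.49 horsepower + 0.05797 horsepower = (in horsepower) 73.55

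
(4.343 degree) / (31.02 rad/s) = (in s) 0.002444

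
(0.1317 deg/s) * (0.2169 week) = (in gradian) 1.92e+04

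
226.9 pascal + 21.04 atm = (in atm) 21.04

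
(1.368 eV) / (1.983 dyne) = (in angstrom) 0.0001105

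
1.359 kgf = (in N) 13.33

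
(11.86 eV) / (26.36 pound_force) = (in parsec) 5.252e-37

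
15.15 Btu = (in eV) 9.976e+22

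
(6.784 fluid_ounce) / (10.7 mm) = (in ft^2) 0.2018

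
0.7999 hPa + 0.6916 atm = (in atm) 0.6924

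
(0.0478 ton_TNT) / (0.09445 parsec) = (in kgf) 6.998e-09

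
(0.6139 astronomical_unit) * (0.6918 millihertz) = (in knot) 1.235e+08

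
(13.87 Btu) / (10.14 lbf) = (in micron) 3.244e+08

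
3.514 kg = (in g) 3514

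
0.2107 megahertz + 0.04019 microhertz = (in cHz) 2.107e+07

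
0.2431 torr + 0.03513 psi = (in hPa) 2.746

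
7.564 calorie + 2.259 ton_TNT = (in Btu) 8.958e+06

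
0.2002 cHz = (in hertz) 0.002002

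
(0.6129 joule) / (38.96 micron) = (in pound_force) 3537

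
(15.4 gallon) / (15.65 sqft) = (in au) 2.68e-13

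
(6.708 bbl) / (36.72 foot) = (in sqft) 1.026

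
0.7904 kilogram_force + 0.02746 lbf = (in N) 7.873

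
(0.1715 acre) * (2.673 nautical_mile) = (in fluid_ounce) 1.162e+11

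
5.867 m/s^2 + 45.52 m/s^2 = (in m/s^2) 51.39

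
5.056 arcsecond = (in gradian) 0.00156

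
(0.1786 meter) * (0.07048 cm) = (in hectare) 1.259e-08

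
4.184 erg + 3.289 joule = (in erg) 3.289e+07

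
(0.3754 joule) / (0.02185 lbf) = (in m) 3.862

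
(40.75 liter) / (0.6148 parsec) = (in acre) 5.308e-22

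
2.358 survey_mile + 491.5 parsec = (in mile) 9.424e+15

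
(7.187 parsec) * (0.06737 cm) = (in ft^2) 1.608e+15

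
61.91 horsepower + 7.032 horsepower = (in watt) 5.141e+04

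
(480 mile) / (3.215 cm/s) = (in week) 39.73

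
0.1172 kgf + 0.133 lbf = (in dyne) 1.741e+05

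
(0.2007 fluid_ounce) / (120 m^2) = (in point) 0.0001402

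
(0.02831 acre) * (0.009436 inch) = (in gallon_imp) 6.04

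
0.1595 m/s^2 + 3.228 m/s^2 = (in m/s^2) 3.388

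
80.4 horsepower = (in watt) 5.995e+04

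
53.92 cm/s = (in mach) 0.001584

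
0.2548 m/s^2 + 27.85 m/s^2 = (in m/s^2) 28.1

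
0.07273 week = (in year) 0.001395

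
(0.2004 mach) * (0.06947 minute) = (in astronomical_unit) 1.901e-09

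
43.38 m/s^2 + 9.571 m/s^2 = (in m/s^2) 52.95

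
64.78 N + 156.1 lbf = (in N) 759.1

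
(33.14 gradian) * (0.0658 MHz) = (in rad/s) 3.425e+04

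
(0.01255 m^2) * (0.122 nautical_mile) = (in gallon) 749.1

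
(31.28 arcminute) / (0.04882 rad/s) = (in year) 5.91e-09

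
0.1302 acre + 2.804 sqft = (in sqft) 5674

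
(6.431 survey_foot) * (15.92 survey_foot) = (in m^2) 9.512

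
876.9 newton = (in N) 876.9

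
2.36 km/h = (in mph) 1.466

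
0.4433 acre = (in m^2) 1794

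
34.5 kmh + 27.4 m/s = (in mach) 0.1086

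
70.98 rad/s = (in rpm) 677.8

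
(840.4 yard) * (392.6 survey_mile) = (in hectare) 4.855e+04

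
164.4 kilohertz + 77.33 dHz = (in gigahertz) 0.0001644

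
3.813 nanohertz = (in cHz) 3.813e-07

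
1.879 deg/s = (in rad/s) 0.03279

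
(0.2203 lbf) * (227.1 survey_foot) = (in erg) 6.783e+08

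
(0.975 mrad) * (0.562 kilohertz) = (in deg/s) 31.4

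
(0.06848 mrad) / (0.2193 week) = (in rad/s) 5.163e-10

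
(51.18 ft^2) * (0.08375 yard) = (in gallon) 96.19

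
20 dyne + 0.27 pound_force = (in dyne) 1.201e+05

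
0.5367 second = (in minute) 0.008945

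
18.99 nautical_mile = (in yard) 3.846e+04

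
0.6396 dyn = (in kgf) 6.522e-07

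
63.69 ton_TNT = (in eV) 1.663e+30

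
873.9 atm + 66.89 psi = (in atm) 878.5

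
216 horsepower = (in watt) 1.611e+05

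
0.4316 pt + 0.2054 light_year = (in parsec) 0.06298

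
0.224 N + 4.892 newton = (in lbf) 1.15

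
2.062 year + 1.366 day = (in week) 107.7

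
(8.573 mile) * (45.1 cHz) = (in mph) 1.392e+04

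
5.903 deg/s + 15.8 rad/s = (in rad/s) 15.9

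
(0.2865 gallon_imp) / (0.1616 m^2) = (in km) 8.06e-06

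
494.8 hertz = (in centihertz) 4.948e+04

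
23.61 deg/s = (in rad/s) 0.4121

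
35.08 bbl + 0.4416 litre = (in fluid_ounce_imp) 1.963e+05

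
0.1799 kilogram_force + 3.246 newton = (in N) 5.01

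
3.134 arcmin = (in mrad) 0.9116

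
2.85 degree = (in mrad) 49.74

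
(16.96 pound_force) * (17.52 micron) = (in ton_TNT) 3.159e-13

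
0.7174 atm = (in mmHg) 545.2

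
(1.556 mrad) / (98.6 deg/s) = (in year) 2.867e-11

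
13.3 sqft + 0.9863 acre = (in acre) 0.9866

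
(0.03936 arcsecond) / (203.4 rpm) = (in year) 2.841e-16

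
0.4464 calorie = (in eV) 1.166e+19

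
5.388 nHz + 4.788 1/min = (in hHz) 0.000798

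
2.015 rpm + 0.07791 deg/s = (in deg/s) 12.17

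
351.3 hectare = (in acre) 868.1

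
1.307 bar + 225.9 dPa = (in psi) 18.96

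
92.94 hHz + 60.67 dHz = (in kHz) 9.3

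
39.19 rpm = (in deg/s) 235.1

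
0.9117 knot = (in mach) 0.001377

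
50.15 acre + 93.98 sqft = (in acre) 50.15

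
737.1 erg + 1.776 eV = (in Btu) 6.986e-08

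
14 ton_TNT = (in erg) 5.858e+17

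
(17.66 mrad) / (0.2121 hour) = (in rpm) 0.0002209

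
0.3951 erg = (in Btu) 3.745e-11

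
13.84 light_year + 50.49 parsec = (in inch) 6.649e+19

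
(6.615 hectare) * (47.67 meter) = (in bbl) 1.983e+07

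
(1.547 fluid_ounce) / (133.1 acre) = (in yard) 9.289e-11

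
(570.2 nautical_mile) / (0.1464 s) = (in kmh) 2.597e+07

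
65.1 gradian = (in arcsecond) 2.109e+05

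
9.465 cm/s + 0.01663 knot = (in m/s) 0.1032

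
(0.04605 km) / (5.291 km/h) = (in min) 0.5222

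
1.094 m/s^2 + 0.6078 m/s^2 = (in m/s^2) 1.702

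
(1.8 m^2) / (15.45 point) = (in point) 9.361e+05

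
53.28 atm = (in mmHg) 4.049e+04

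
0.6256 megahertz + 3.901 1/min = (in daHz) 6.256e+04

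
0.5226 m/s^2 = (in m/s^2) 0.5226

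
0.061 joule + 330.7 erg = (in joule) 0.06103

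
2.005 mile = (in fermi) 3.227e+18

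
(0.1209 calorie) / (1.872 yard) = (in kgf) 0.03013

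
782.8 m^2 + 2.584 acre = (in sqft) 1.21e+05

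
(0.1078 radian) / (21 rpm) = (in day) 5.674e-07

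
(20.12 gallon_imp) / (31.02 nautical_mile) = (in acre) 3.934e-10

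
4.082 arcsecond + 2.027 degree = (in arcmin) 121.7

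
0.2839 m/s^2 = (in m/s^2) 0.2839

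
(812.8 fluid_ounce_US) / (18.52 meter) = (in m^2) 0.001298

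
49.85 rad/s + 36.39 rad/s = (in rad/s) 86.24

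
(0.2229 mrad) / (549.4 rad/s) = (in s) 4.057e-07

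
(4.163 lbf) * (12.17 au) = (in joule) 3.371e+13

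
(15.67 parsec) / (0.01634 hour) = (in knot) 1.598e+16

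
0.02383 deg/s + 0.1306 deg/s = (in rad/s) 0.002695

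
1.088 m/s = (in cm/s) 108.8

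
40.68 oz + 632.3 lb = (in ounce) 1.016e+04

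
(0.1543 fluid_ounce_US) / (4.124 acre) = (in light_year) 2.89e-26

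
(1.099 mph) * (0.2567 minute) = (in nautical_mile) 0.004086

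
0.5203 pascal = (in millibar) 0.005203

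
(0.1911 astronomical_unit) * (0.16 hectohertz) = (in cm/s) 4.574e+13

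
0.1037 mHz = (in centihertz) 0.01037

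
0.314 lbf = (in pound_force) 0.314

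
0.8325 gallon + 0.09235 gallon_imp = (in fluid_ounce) 120.8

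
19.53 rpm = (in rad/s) 2.045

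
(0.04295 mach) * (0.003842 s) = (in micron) 5.619e+04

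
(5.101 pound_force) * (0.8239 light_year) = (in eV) 1.104e+36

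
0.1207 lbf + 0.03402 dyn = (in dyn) 5.369e+04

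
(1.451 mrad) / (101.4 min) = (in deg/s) 1.366e-05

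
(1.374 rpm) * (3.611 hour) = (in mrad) 1.87e+06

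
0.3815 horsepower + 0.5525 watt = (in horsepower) 0.3822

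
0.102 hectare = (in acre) 0.252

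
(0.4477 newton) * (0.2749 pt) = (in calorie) 1.038e-05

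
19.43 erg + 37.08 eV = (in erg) 19.43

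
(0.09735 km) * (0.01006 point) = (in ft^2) 0.003719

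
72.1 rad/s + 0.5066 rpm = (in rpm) 689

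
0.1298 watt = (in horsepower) 0.0001741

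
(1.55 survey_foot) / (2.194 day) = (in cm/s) 0.0002492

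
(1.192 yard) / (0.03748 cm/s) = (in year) 9.222e-05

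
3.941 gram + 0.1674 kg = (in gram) 171.3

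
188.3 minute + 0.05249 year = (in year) 0.05285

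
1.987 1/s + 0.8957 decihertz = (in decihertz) 20.77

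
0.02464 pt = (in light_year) 9.188e-22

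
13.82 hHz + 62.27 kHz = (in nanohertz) 6.365e+13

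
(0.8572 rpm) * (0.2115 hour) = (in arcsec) 1.41e+07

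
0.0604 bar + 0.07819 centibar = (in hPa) 61.18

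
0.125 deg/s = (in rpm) 0.02083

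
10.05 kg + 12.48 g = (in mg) 1.006e+07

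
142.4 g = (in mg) 1.424e+05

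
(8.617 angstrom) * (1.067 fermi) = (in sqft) 9.897e-24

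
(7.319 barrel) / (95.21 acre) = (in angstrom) 3.02e+04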